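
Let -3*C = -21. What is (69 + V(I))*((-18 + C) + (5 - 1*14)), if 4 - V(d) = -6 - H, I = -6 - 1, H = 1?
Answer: -1600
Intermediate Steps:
C = 7 (C = -1/3*(-21) = 7)
I = -7
V(d) = 11 (V(d) = 4 - (-6 - 1*1) = 4 - (-6 - 1) = 4 - 1*(-7) = 4 + 7 = 11)
(69 + V(I))*((-18 + C) + (5 - 1*14)) = (69 + 11)*((-18 + 7) + (5 - 1*14)) = 80*(-11 + (5 - 14)) = 80*(-11 - 9) = 80*(-20) = -1600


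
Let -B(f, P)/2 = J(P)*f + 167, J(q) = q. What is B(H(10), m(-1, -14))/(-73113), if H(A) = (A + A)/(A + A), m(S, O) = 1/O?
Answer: 779/170597 ≈ 0.0045663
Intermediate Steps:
H(A) = 1 (H(A) = (2*A)/((2*A)) = (2*A)*(1/(2*A)) = 1)
B(f, P) = -334 - 2*P*f (B(f, P) = -2*(P*f + 167) = -2*(167 + P*f) = -334 - 2*P*f)
B(H(10), m(-1, -14))/(-73113) = (-334 - 2*1/(-14))/(-73113) = (-334 - 2*(-1/14)*1)*(-1/73113) = (-334 + 1/7)*(-1/73113) = -2337/7*(-1/73113) = 779/170597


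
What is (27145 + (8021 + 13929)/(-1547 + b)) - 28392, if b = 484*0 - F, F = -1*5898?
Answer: -5403747/4351 ≈ -1242.0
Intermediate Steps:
F = -5898
b = 5898 (b = 484*0 - 1*(-5898) = 0 + 5898 = 5898)
(27145 + (8021 + 13929)/(-1547 + b)) - 28392 = (27145 + (8021 + 13929)/(-1547 + 5898)) - 28392 = (27145 + 21950/4351) - 28392 = 118129845/4351 - 28392 = -5403747/4351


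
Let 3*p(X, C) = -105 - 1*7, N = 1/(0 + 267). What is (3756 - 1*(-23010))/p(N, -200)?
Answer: -40149/56 ≈ -716.95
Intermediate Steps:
N = 1/267 ≈ 0.0037453
p(X, C) = -112/3 (p(X, C) = (-105 - 1*7)/3 = (-105 - 7)/3 = (⅓)*(-112) = -112/3)
(3756 - 1*(-23010))/p(N, -200) = (3756 - 1*(-23010))/(-112/3) = (3756 + 23010)*(-3/112) = 26766*(-3/112) = -40149/56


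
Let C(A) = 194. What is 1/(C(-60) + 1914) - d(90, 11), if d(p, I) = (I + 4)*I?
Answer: -347819/2108 ≈ -165.00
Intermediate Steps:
d(p, I) = I*(4 + I) (d(p, I) = (4 + I)*I = I*(4 + I))
1/(C(-60) + 1914) - d(90, 11) = 1/(194 + 1914) - 11*(4 + 11) = 1/2108 - 11*15 = 1/2108 - 1*165 = 1/2108 - 165 = -347819/2108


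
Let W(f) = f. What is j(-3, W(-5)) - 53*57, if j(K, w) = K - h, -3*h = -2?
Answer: -9074/3 ≈ -3024.7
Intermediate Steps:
h = 2/3 (h = -1/3*(-2) = 2/3 ≈ 0.66667)
j(K, w) = -2/3 + K (j(K, w) = K - 1*2/3 = K - 2/3 = -2/3 + K)
j(-3, W(-5)) - 53*57 = (-2/3 - 3) - 53*57 = -11/3 - 3021 = -9074/3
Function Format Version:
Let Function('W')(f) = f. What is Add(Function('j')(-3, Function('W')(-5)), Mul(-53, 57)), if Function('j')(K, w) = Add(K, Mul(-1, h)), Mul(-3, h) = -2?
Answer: Rational(-9074, 3) ≈ -3024.7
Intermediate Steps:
h = Rational(2, 3) (h = Mul(Rational(-1, 3), -2) = Rational(2, 3) ≈ 0.66667)
Function('j')(K, w) = Add(Rational(-2, 3), K) (Function('j')(K, w) = Add(K, Mul(-1, Rational(2, 3))) = Add(K, Rational(-2, 3)) = Add(Rational(-2, 3), K))
Add(Function('j')(-3, Function('W')(-5)), Mul(-53, 57)) = Add(Add(Rational(-2, 3), -3), Mul(-53, 57)) = Add(Rational(-11, 3), -3021) = Rational(-9074, 3)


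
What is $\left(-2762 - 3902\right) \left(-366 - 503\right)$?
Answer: $5791016$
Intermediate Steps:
$\left(-2762 - 3902\right) \left(-366 - 503\right) = \left(-6664\right) \left(-869\right) = 5791016$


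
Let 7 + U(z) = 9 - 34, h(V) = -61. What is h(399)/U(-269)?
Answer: 61/32 ≈ 1.9063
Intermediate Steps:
U(z) = -32 (U(z) = -7 + (9 - 34) = -7 - 25 = -32)
h(399)/U(-269) = -61/(-32) = -61*(-1/32) = 61/32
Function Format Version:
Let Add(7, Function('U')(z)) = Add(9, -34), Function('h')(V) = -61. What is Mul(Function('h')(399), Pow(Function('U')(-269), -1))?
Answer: Rational(61, 32) ≈ 1.9063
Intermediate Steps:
Function('U')(z) = -32 (Function('U')(z) = Add(-7, Add(9, -34)) = Add(-7, -25) = -32)
Mul(Function('h')(399), Pow(Function('U')(-269), -1)) = Mul(-61, Pow(-32, -1)) = Mul(-61, Rational(-1, 32)) = Rational(61, 32)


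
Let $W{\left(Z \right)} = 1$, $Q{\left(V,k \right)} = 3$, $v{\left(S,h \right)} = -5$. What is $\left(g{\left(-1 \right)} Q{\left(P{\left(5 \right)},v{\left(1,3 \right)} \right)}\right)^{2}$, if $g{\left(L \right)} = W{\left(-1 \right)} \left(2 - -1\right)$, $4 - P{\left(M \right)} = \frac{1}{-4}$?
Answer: $81$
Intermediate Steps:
$P{\left(M \right)} = \frac{17}{4}$ ($P{\left(M \right)} = 4 - \frac{1}{-4} = 4 - - \frac{1}{4} = 4 + \frac{1}{4} = \frac{17}{4}$)
$g{\left(L \right)} = 3$ ($g{\left(L \right)} = 1 \left(2 - -1\right) = 1 \left(2 + 1\right) = 1 \cdot 3 = 3$)
$\left(g{\left(-1 \right)} Q{\left(P{\left(5 \right)},v{\left(1,3 \right)} \right)}\right)^{2} = \left(3 \cdot 3\right)^{2} = 9^{2} = 81$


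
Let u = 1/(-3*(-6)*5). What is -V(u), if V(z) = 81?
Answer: -81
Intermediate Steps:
u = 1/90 (u = 1/(18*5) = 1/90 ≈ 0.011111)
-V(u) = -1*81 = -81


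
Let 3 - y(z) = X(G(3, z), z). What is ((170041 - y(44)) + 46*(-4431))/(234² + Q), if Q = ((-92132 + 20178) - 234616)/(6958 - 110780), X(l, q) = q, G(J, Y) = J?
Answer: -583894928/947530667 ≈ -0.61623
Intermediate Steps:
y(z) = 3 - z
Q = 153285/51911 (Q = (-71954 - 234616)/(-103822) = -306570*(-1/103822) = 153285/51911 ≈ 2.9528)
((170041 - y(44)) + 46*(-4431))/(234² + Q) = ((170041 - (3 - 1*44)) + 46*(-4431))/(234² + 153285/51911) = ((170041 - (3 - 44)) - 203826)/(54756 + 153285/51911) = ((170041 - 1*(-41)) - 203826)/(2842592001/51911) = ((170041 + 41) - 203826)*(51911/2842592001) = (170082 - 203826)*(51911/2842592001) = -33744*51911/2842592001 = -583894928/947530667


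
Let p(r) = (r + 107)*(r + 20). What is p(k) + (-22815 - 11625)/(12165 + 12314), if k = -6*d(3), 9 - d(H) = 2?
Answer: -5005630/3497 ≈ -1431.4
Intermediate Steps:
d(H) = 7 (d(H) = 9 - 1*2 = 9 - 2 = 7)
k = -42 (k = -6*7 = -42)
p(r) = (20 + r)*(107 + r) (p(r) = (107 + r)*(20 + r) = (20 + r)*(107 + r))
p(k) + (-22815 - 11625)/(12165 + 12314) = (2140 + (-42)**2 + 127*(-42)) + (-22815 - 11625)/(12165 + 12314) = (2140 + 1764 - 5334) - 34440/24479 = -1430 - 34440*1/24479 = -1430 - 4920/3497 = -5005630/3497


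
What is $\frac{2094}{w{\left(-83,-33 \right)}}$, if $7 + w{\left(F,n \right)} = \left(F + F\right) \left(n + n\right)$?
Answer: $\frac{2094}{10949} \approx 0.19125$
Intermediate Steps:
$w{\left(F,n \right)} = -7 + 4 F n$ ($w{\left(F,n \right)} = -7 + \left(F + F\right) \left(n + n\right) = -7 + 2 F 2 n = -7 + 4 F n$)
$\frac{2094}{w{\left(-83,-33 \right)}} = \frac{2094}{-7 + 4 \left(-83\right) \left(-33\right)} = \frac{2094}{-7 + 10956} = \frac{2094}{10949}$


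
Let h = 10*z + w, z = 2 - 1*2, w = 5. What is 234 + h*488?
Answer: 2674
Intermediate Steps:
z = 0 (z = 2 - 2 = 0)
h = 5 (h = 10*0 + 5 = 0 + 5 = 5)
234 + h*488 = 234 + 5*488 = 234 + 2440 = 2674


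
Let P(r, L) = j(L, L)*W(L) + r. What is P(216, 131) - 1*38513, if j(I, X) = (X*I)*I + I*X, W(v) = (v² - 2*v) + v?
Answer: 38577203263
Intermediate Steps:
W(v) = v² - v
j(I, X) = I*X + X*I² (j(I, X) = (I*X)*I + I*X = X*I² + I*X = I*X + X*I²)
P(r, L) = r + L³*(1 + L)*(-1 + L) (P(r, L) = (L*L*(1 + L))*(L*(-1 + L)) + r = (L²*(1 + L))*(L*(-1 + L)) + r = L³*(1 + L)*(-1 + L) + r = r + L³*(1 + L)*(-1 + L))
P(216, 131) - 1*38513 = (216 + 131⁵ - 1*131³) - 1*38513 = (216 + 38579489651 - 1*2248091) - 38513 = (216 + 38579489651 - 2248091) - 38513 = 38577241776 - 38513 = 38577203263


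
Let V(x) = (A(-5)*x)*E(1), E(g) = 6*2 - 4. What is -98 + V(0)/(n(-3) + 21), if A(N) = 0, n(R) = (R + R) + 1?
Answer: -98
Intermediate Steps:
E(g) = 8 (E(g) = 12 - 4 = 8)
n(R) = 1 + 2*R (n(R) = 2*R + 1 = 1 + 2*R)
V(x) = 0 (V(x) = (0*x)*8 = 0*8 = 0)
-98 + V(0)/(n(-3) + 21) = -98 + 0/((1 + 2*(-3)) + 21) = -98 + 0/((1 - 6) + 21) = -98 + 0/(-5 + 21) = -98 + 0/16 = -98 + 0*(1/16) = -98 + 0 = -98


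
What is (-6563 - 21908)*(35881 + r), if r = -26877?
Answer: -256352884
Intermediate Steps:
(-6563 - 21908)*(35881 + r) = (-6563 - 21908)*(35881 - 26877) = -28471*9004 = -256352884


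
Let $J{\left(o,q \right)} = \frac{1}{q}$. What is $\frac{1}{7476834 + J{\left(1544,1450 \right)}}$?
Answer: $\frac{1450}{10841409301} \approx 1.3375 \cdot 10^{-7}$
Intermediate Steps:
$\frac{1}{7476834 + J{\left(1544,1450 \right)}} = \frac{1}{7476834 + \frac{1}{1450}} = \frac{1}{\frac{10841409301}{1450}} = \frac{1450}{10841409301}$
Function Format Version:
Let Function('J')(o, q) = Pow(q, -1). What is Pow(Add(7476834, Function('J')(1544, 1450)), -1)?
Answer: Rational(1450, 10841409301) ≈ 1.3375e-7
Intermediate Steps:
Pow(Add(7476834, Function('J')(1544, 1450)), -1) = Pow(Add(7476834, Pow(1450, -1)), -1) = Pow(Add(7476834, Rational(1, 1450)), -1) = Pow(Rational(10841409301, 1450), -1) = Rational(1450, 10841409301)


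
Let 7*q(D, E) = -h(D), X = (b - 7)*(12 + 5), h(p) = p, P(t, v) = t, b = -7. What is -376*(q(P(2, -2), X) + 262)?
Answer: -688832/7 ≈ -98405.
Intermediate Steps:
X = -238 (X = (-7 - 7)*(12 + 5) = -14*17 = -238)
q(D, E) = -D/7 (q(D, E) = (-D)/7 = -D/7)
-376*(q(P(2, -2), X) + 262) = -376*(-⅐*2 + 262) = -376*(-2/7 + 262) = -376*1832/7 = -688832/7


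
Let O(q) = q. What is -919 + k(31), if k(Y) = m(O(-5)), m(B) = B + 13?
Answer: -911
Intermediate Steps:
m(B) = 13 + B
k(Y) = 8 (k(Y) = 13 - 5 = 8)
-919 + k(31) = -919 + 8 = -911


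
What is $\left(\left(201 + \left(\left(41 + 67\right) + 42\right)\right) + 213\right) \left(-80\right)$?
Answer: $-45120$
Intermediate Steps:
$\left(\left(201 + \left(\left(41 + 67\right) + 42\right)\right) + 213\right) \left(-80\right) = \left(\left(201 + \left(108 + 42\right)\right) + 213\right) \left(-80\right) = \left(\left(201 + 150\right) + 213\right) \left(-80\right) = \left(351 + 213\right) \left(-80\right) = 564 \left(-80\right) = -45120$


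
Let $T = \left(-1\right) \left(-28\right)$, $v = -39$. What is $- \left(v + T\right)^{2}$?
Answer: $-121$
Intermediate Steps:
$T = 28$
$- \left(v + T\right)^{2} = - \left(-39 + 28\right)^{2} = - \left(-11\right)^{2} = \left(-1\right) 121 = -121$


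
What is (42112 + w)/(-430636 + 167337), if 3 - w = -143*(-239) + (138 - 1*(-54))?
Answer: -7746/263299 ≈ -0.029419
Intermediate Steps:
w = -34366 (w = 3 - (-143*(-239) + (138 - 1*(-54))) = 3 - (34177 + (138 + 54)) = 3 - (34177 + 192) = 3 - 1*34369 = 3 - 34369 = -34366)
(42112 + w)/(-430636 + 167337) = (42112 - 34366)/(-430636 + 167337) = 7746/(-263299) = 7746*(-1/263299) = -7746/263299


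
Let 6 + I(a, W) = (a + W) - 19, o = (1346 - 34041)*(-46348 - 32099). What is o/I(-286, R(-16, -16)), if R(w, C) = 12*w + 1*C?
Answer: -854941555/173 ≈ -4.9419e+6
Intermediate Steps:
o = 2564824665 (o = -32695*(-78447) = 2564824665)
R(w, C) = C + 12*w (R(w, C) = 12*w + C = C + 12*w)
I(a, W) = -25 + W + a (I(a, W) = -6 + ((a + W) - 19) = -6 + ((W + a) - 19) = -6 + (-19 + W + a) = -25 + W + a)
o/I(-286, R(-16, -16)) = 2564824665/(-25 + (-16 + 12*(-16)) - 286) = 2564824665/(-25 + (-16 - 192) - 286) = 2564824665/(-25 - 208 - 286) = 2564824665/(-519) = 2564824665*(-1/519) = -854941555/173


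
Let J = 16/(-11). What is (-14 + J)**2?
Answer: 28900/121 ≈ 238.84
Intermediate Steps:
J = -16/11 (J = 16*(-1/11) = -16/11 ≈ -1.4545)
(-14 + J)**2 = (-14 - 16/11)**2 = (-170/11)**2 = 28900/121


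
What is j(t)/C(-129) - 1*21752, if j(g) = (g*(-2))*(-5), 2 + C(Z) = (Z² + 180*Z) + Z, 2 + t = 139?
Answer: -14595729/671 ≈ -21752.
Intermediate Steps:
t = 137 (t = -2 + 139 = 137)
C(Z) = -2 + Z² + 181*Z (C(Z) = -2 + ((Z² + 180*Z) + Z) = -2 + (Z² + 181*Z) = -2 + Z² + 181*Z)
j(g) = 10*g (j(g) = -2*g*(-5) = 10*g)
j(t)/C(-129) - 1*21752 = (10*137)/(-2 + (-129)² + 181*(-129)) - 1*21752 = 1370/(-2 + 16641 - 23349) - 21752 = 1370/(-6710) - 21752 = 1370*(-1/6710) - 21752 = -137/671 - 21752 = -14595729/671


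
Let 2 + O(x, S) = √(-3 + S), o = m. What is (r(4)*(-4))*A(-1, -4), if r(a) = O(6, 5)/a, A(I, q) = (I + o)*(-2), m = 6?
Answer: -20 + 10*√2 ≈ -5.8579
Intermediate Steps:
o = 6
O(x, S) = -2 + √(-3 + S)
A(I, q) = -12 - 2*I (A(I, q) = (I + 6)*(-2) = (6 + I)*(-2) = -12 - 2*I)
r(a) = (-2 + √2)/a (r(a) = (-2 + √(-3 + 5))/a = (-2 + √2)/a)
(r(4)*(-4))*A(-1, -4) = (((-2 + √2)/4)*(-4))*(-12 - 2*(-1)) = (((-2 + √2)/4)*(-4))*(-12 + 2) = ((-½ + √2/4)*(-4))*(-10) = (2 - √2)*(-10) = -20 + 10*√2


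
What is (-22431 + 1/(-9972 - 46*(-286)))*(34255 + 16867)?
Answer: -1825574364983/1592 ≈ -1.1467e+9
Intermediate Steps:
(-22431 + 1/(-9972 - 46*(-286)))*(34255 + 16867) = (-22431 + 1/(-9972 + 13156))*51122 = (-22431 + 1/3184)*51122 = -71420303/3184*51122 = -1825574364983/1592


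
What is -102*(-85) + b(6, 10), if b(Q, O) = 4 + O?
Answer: 8684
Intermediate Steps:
-102*(-85) + b(6, 10) = -102*(-85) + (4 + 10) = 8670 + 14 = 8684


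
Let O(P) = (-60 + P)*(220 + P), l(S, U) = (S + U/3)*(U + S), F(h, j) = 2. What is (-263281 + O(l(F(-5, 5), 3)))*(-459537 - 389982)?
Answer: 232645875264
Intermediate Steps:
l(S, U) = (S + U)*(S + U/3) (l(S, U) = (S + U*(⅓))*(S + U) = (S + U/3)*(S + U) = (S + U)*(S + U/3))
(-263281 + O(l(F(-5, 5), 3)))*(-459537 - 389982) = (-263281 + (-13200 + (2² + (⅓)*3² + (4/3)*2*3)² + 160*(2² + (⅓)*3² + (4/3)*2*3)))*(-459537 - 389982) = (-263281 + (-13200 + (4 + (⅓)*9 + 8)² + 160*(4 + (⅓)*9 + 8)))*(-849519) = (-263281 + (-13200 + (4 + 3 + 8)² + 160*(4 + 3 + 8)))*(-849519) = (-263281 + (-13200 + 15² + 160*15))*(-849519) = (-263281 + (-13200 + 225 + 2400))*(-849519) = (-263281 - 10575)*(-849519) = -273856*(-849519) = 232645875264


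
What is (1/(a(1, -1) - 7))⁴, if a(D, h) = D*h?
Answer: 1/4096 ≈ 0.00024414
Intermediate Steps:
(1/(a(1, -1) - 7))⁴ = (1/(1*(-1) - 7))⁴ = (1/(-1 - 7))⁴ = (1/(-8))⁴ = (-⅛)⁴ = 1/4096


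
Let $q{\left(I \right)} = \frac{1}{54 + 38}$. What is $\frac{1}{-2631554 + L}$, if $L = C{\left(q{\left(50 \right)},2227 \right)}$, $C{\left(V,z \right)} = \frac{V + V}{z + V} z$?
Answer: $- \frac{204885}{539165936836} \approx -3.8 \cdot 10^{-7}$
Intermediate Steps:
$q{\left(I \right)} = \frac{1}{92}$
$C{\left(V,z \right)} = \frac{2 V z}{V + z}$ ($C{\left(V,z \right)} = \frac{2 V}{V + z} z = \frac{2 V z}{V + z}$)
$L = \frac{4454}{204885}$ ($L = 2 \cdot \frac{1}{92} \cdot 2227 \frac{1}{\frac{1}{92} + 2227} = 2 \cdot \frac{1}{92} \cdot 2227 \frac{1}{\frac{204885}{92}} = 2 \cdot \frac{1}{92} \cdot 2227 \cdot \frac{92}{204885} = \frac{4454}{204885} \approx 0.021739$)
$\frac{1}{-2631554 + L} = \frac{1}{-2631554 + \frac{4454}{204885}} = \frac{1}{- \frac{539165936836}{204885}} = - \frac{204885}{539165936836}$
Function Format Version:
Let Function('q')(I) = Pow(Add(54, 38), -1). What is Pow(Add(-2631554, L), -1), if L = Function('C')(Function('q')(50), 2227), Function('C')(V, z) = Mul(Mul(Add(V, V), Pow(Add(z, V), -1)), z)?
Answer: Rational(-204885, 539165936836) ≈ -3.8000e-7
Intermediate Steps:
Function('q')(I) = Rational(1, 92) (Function('q')(I) = Pow(92, -1) = Rational(1, 92))
Function('C')(V, z) = Mul(2, V, z, Pow(Add(V, z), -1)) (Function('C')(V, z) = Mul(Mul(Mul(2, V), Pow(Add(V, z), -1)), z) = Mul(Mul(2, V, Pow(Add(V, z), -1)), z) = Mul(2, V, z, Pow(Add(V, z), -1)))
L = Rational(4454, 204885) (L = Mul(2, Rational(1, 92), 2227, Pow(Add(Rational(1, 92), 2227), -1)) = Mul(2, Rational(1, 92), 2227, Pow(Rational(204885, 92), -1)) = Mul(2, Rational(1, 92), 2227, Rational(92, 204885)) = Rational(4454, 204885) ≈ 0.021739)
Pow(Add(-2631554, L), -1) = Pow(Add(-2631554, Rational(4454, 204885)), -1) = Pow(Rational(-539165936836, 204885), -1) = Rational(-204885, 539165936836)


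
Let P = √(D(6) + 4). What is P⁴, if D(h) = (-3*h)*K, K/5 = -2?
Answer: 33856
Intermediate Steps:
K = -10 (K = 5*(-2) = -10)
D(h) = 30*h (D(h) = -3*h*(-10) = 30*h)
P = 2*√46 (P = √(30*6 + 4) = √(180 + 4) = √184 = 2*√46 ≈ 13.565)
P⁴ = (2*√46)⁴ = 33856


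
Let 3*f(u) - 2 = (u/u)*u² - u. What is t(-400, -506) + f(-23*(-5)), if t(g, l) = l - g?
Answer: 12794/3 ≈ 4264.7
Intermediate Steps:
f(u) = ⅔ - u/3 + u²/3 (f(u) = ⅔ + ((u/u)*u² - u)/3 = ⅔ + (1*u² - u)/3 = ⅔ + (u² - u)/3 = ⅔ + (-u/3 + u²/3) = ⅔ - u/3 + u²/3)
t(-400, -506) + f(-23*(-5)) = (-506 - 1*(-400)) + (⅔ - (-23)*(-5)/3 + (-23*(-5))²/3) = (-506 + 400) + (⅔ - ⅓*115 + (⅓)*115²) = -106 + (⅔ - 115/3 + (⅓)*13225) = -106 + (⅔ - 115/3 + 13225/3) = -106 + 13112/3 = 12794/3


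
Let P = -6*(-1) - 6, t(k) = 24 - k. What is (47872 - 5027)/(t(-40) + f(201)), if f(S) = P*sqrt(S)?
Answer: 42845/64 ≈ 669.45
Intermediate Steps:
P = 0 (P = 6 - 6 = 0)
f(S) = 0 (f(S) = 0*sqrt(S) = 0)
(47872 - 5027)/(t(-40) + f(201)) = (47872 - 5027)/((24 - 1*(-40)) + 0) = 42845/((24 + 40) + 0) = 42845/(64 + 0) = 42845/64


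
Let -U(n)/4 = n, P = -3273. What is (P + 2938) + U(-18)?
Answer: -263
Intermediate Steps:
U(n) = -4*n
(P + 2938) + U(-18) = (-3273 + 2938) - 4*(-18) = -335 + 72 = -263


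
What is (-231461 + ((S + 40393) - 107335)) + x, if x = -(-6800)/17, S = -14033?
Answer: -312036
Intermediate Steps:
x = 400 (x = -(-6800)/17 = -400*(-1) = 400)
(-231461 + ((S + 40393) - 107335)) + x = (-231461 + ((-14033 + 40393) - 107335)) + 400 = (-231461 + (26360 - 107335)) + 400 = (-231461 - 80975) + 400 = -312436 + 400 = -312036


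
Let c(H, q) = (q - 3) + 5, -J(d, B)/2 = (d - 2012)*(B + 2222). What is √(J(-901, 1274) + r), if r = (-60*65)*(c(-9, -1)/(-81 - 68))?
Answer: 6*√12560661111/149 ≈ 4513.1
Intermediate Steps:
J(d, B) = -2*(-2012 + d)*(2222 + B) (J(d, B) = -2*(d - 2012)*(B + 2222) = -2*(-2012 + d)*(2222 + B))
c(H, q) = 2 + q (c(H, q) = (-3 + q) + 5 = 2 + q)
r = 3900/149 (r = (-60*65)*((2 - 1)/(-81 - 68)) = -3900/(-149) = -3900*(-1)/149 = -3900*(-1/149) = 3900/149 ≈ 26.174)
√(J(-901, 1274) + r) = √((8941328 - 4444*(-901) + 4024*1274 - 2*1274*(-901)) + 3900/149) = √((8941328 + 4004044 + 5126576 + 2295748) + 3900/149) = √(20367696 + 3900/149) = √(3034790604/149) = 6*√12560661111/149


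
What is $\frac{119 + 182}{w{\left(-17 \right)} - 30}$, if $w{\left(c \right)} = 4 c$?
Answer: $- \frac{43}{14} \approx -3.0714$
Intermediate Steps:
$\frac{119 + 182}{w{\left(-17 \right)} - 30} = \frac{119 + 182}{4 \left(-17\right) - 30} = \frac{301}{-68 - 30} = \frac{301}{-98} = 301 \left(- \frac{1}{98}\right) = - \frac{43}{14}$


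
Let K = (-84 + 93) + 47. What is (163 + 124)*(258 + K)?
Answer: 90118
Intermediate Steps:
K = 56 (K = 9 + 47 = 56)
(163 + 124)*(258 + K) = (163 + 124)*(258 + 56) = 287*314 = 90118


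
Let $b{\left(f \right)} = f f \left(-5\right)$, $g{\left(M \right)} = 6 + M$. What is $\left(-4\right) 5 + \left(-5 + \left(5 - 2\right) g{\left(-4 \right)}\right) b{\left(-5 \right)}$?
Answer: $-145$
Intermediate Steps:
$b{\left(f \right)} = - 5 f^{2}$ ($b{\left(f \right)} = f^{2} \left(-5\right) = - 5 f^{2}$)
$\left(-4\right) 5 + \left(-5 + \left(5 - 2\right) g{\left(-4 \right)}\right) b{\left(-5 \right)} = \left(-4\right) 5 + \left(-5 + \left(5 - 2\right) \left(6 - 4\right)\right) \left(- 5 \left(-5\right)^{2}\right) = -20 + \left(-5 + 3 \cdot 2\right) \left(\left(-5\right) 25\right) = -20 + \left(-5 + 6\right) \left(-125\right) = -20 + 1 \left(-125\right) = -20 - 125 = -145$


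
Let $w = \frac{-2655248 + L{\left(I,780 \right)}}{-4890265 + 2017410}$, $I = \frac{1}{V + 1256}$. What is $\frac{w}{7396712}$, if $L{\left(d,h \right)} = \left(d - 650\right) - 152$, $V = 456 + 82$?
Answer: $\frac{4764953699}{38121927808651440} \approx 1.2499 \cdot 10^{-7}$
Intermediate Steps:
$V = 538$
$I = \frac{1}{1794}$ ($I = \frac{1}{538 + 1256} = \frac{1}{1794} \approx 0.00055741$)
$L{\left(d,h \right)} = -802 + d$ ($L{\left(d,h \right)} = \left(-650 + d\right) - 152 = -802 + d$)
$w = \frac{4764953699}{5153901870}$ ($w = \frac{-2655248 + \left(-802 + \frac{1}{1794}\right)}{-4890265 + 2017410} = \frac{-2655248 - \frac{1438787}{1794}}{-2872855} = \left(- \frac{4764953699}{1794}\right) \left(- \frac{1}{2872855}\right) = \frac{4764953699}{5153901870} \approx 0.92453$)
$\frac{w}{7396712} = \frac{4764953699}{5153901870 \cdot 7396712} = \frac{4764953699}{5153901870} \cdot \frac{1}{7396712} = \frac{4764953699}{38121927808651440}$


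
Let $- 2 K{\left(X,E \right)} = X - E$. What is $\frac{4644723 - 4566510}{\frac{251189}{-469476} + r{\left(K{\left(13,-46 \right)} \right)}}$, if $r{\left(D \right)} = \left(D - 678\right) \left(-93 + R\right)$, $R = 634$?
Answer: $- \frac{36719126388}{179695711259} \approx -0.20434$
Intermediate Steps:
$K{\left(X,E \right)} = \frac{E}{2} - \frac{X}{2}$ ($K{\left(X,E \right)} = - \frac{X - E}{2} = \frac{E}{2} - \frac{X}{2}$)
$r{\left(D \right)} = -366798 + 541 D$ ($r{\left(D \right)} = \left(D - 678\right) \left(-93 + 634\right) = \left(-678 + D\right) 541 = -366798 + 541 D$)
$\frac{4644723 - 4566510}{\frac{251189}{-469476} + r{\left(K{\left(13,-46 \right)} \right)}} = \frac{4644723 - 4566510}{\frac{251189}{-469476} - \left(366798 - 541 \left(\frac{1}{2} \left(-46\right) - \frac{13}{2}\right)\right)} = \frac{78213}{251189 \left(- \frac{1}{469476}\right) - \left(366798 - 541 \left(-23 - \frac{13}{2}\right)\right)} = \frac{78213}{- \frac{251189}{469476} + \left(-366798 + 541 \left(- \frac{59}{2}\right)\right)} = \frac{78213}{- \frac{251189}{469476} - \frac{765515}{2}} = \frac{78213}{- \frac{179695711259}{469476}} = 78213 \left(- \frac{469476}{179695711259}\right) = - \frac{36719126388}{179695711259}$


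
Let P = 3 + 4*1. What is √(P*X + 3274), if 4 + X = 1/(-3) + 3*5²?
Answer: √33918/3 ≈ 61.389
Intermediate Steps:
P = 7 (P = 3 + 4 = 7)
X = 212/3 (X = -4 + (1/(-3) + 3*5²) = -4 + (-⅓ + 3*25) = -4 + (-⅓ + 75) = -4 + 224/3 = 212/3 ≈ 70.667)
√(P*X + 3274) = √(7*(212/3) + 3274) = √(1484/3 + 3274) = √(11306/3) = √33918/3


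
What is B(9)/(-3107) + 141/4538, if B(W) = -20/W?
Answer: 4033543/126896094 ≈ 0.031786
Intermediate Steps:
B(9)/(-3107) + 141/4538 = -20/9/(-3107) + 141/4538 = -20*⅑*(-1/3107) + 141*(1/4538) = -20/9*(-1/3107) + 141/4538 = 20/27963 + 141/4538 = 4033543/126896094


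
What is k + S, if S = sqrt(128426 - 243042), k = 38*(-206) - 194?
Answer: -8022 + 2*I*sqrt(28654) ≈ -8022.0 + 338.55*I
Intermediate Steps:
k = -8022 (k = -7828 - 194 = -8022)
S = 2*I*sqrt(28654) (S = sqrt(-114616) = 2*I*sqrt(28654) ≈ 338.55*I)
k + S = -8022 + 2*I*sqrt(28654)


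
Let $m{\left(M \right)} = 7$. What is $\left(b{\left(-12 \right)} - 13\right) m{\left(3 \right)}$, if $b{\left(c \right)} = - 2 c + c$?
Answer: $-7$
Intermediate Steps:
$b{\left(c \right)} = - c$
$\left(b{\left(-12 \right)} - 13\right) m{\left(3 \right)} = \left(\left(-1\right) \left(-12\right) - 13\right) 7 = \left(12 - 13\right) 7 = \left(-1\right) 7 = -7$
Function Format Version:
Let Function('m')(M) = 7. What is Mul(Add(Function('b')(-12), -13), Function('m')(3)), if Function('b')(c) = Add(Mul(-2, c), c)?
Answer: -7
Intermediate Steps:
Function('b')(c) = Mul(-1, c)
Mul(Add(Function('b')(-12), -13), Function('m')(3)) = Mul(Add(Mul(-1, -12), -13), 7) = Mul(Add(12, -13), 7) = Mul(-1, 7) = -7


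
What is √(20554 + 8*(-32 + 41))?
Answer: √20626 ≈ 143.62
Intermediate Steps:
√(20554 + 8*(-32 + 41)) = √(20554 + 8*9) = √(20554 + 72) = √20626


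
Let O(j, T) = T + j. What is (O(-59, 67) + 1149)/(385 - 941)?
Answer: -1157/556 ≈ -2.0809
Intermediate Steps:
(O(-59, 67) + 1149)/(385 - 941) = ((67 - 59) + 1149)/(385 - 941) = (8 + 1149)/(-556) = 1157*(-1/556) = -1157/556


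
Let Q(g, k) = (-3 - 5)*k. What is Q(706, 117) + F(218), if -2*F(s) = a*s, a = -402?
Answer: 42882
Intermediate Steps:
Q(g, k) = -8*k
F(s) = 201*s (F(s) = -(-201)*s = 201*s)
Q(706, 117) + F(218) = -8*117 + 201*218 = -936 + 43818 = 42882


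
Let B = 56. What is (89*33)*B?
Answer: 164472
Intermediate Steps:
(89*33)*B = (89*33)*56 = 2937*56 = 164472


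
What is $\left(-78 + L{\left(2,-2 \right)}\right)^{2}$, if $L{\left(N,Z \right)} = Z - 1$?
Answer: $6561$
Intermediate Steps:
$L{\left(N,Z \right)} = -1 + Z$
$\left(-78 + L{\left(2,-2 \right)}\right)^{2} = \left(-78 - 3\right)^{2} = \left(-81\right)^{2} = 6561$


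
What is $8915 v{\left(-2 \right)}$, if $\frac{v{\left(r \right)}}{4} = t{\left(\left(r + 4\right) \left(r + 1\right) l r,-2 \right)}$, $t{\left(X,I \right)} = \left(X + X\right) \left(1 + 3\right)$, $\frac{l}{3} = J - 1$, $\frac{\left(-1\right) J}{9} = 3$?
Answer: $-95854080$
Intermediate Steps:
$J = -27$ ($J = \left(-9\right) 3 = -27$)
$l = -84$ ($l = 3 \left(-27 - 1\right) = 3 \left(-28\right) = -84$)
$t{\left(X,I \right)} = 8 X$ ($t{\left(X,I \right)} = 2 X 4 = 8 X$)
$v{\left(r \right)} = - 2688 r \left(1 + r\right) \left(4 + r\right)$ ($v{\left(r \right)} = 4 \cdot 8 \left(r + 4\right) \left(r + 1\right) \left(-84\right) r = 4 \cdot 8 \left(4 + r\right) \left(1 + r\right) \left(-84\right) r = 4 \cdot 8 \left(1 + r\right) \left(4 + r\right) \left(-84\right) r = 4 \cdot 8 - 84 \left(1 + r\right) \left(4 + r\right) r = 4 \cdot 8 \left(- 84 r \left(1 + r\right) \left(4 + r\right)\right) = 4 \left(- 672 r \left(1 + r\right) \left(4 + r\right)\right) = - 2688 r \left(1 + r\right) \left(4 + r\right)$)
$8915 v{\left(-2 \right)} = 8915 \left(\left(-2688\right) \left(-2\right) \left(4 + \left(-2\right)^{2} + 5 \left(-2\right)\right)\right) = 8915 \left(\left(-2688\right) \left(-2\right) \left(4 + 4 - 10\right)\right) = 8915 \left(\left(-2688\right) \left(-2\right) \left(-2\right)\right) = 8915 \left(-10752\right) = -95854080$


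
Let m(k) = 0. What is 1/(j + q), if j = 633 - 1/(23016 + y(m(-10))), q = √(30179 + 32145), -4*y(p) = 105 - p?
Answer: 5352937344237/2861368837551205 - 16912915362*√15581/2861368837551205 ≈ 0.0011330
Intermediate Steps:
y(p) = -105/4 + p/4 (y(p) = -(105 - p)/4 = -105/4 + p/4)
q = 2*√15581 (q = √62324 = 2*√15581 ≈ 249.65)
j = 58210043/91959 (j = 633 - 1/(23016 + (-105/4 + (¼)*0)) = 633 - 1/(23016 + (-105/4 + 0)) = 633 - 1/(23016 - 105/4) = 633 - 1/91959/4 = 633 - 1*4/91959 = 633 - 4/91959 = 58210043/91959 ≈ 633.00)
1/(j + q) = 1/(58210043/91959 + 2*√15581)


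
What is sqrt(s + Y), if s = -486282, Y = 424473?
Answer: I*sqrt(61809) ≈ 248.61*I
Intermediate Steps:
sqrt(s + Y) = sqrt(-486282 + 424473) = sqrt(-61809) = I*sqrt(61809)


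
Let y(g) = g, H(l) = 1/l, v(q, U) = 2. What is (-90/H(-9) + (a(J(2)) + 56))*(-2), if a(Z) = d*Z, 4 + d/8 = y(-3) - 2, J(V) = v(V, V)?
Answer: -1444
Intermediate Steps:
J(V) = 2
d = -72 (d = -32 + 8*(-3 - 2) = -32 + 8*(-5) = -32 - 40 = -72)
a(Z) = -72*Z
(-90/H(-9) + (a(J(2)) + 56))*(-2) = (-90/(1/(-9)) + (-72*2 + 56))*(-2) = (-90/(-⅑) + (-144 + 56))*(-2) = (-90*(-9) - 88)*(-2) = (810 - 88)*(-2) = 722*(-2) = -1444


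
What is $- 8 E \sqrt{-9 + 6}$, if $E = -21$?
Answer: $168 i \sqrt{3} \approx 290.98 i$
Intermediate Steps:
$- 8 E \sqrt{-9 + 6} = \left(-8\right) \left(-21\right) \sqrt{-9 + 6} = 168 \sqrt{-3} = 168 i \sqrt{3}$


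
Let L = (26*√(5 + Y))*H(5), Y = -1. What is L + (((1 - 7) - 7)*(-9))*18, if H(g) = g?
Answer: 2366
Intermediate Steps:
L = 260 (L = (26*√(5 - 1))*5 = (26*√4)*5 = (26*2)*5 = 52*5 = 260)
L + (((1 - 7) - 7)*(-9))*18 = 260 + (((1 - 7) - 7)*(-9))*18 = 260 + ((-6 - 7)*(-9))*18 = 260 - 13*(-9)*18 = 260 + 117*18 = 260 + 2106 = 2366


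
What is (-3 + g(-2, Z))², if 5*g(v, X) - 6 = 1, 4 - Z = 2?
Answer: 64/25 ≈ 2.5600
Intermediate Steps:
Z = 2 (Z = 4 - 1*2 = 4 - 2 = 2)
g(v, X) = 7/5 (g(v, X) = 6/5 + (⅕)*1 = 6/5 + ⅕ = 7/5)
(-3 + g(-2, Z))² = (-3 + 7/5)² = (-8/5)² = 64/25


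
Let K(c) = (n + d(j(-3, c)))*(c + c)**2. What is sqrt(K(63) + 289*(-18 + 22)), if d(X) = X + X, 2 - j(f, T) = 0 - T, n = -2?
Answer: 22*sqrt(4201) ≈ 1425.9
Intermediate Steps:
j(f, T) = 2 + T (j(f, T) = 2 - (0 - T) = 2 - (-1)*T = 2 + T)
d(X) = 2*X
K(c) = 4*c**2*(2 + 2*c) (K(c) = (-2 + 2*(2 + c))*(c + c)**2 = (-2 + (4 + 2*c))*(2*c)**2 = (2 + 2*c)*(4*c**2) = 4*c**2*(2 + 2*c))
sqrt(K(63) + 289*(-18 + 22)) = sqrt(8*63**2*(1 + 63) + 289*(-18 + 22)) = sqrt(8*3969*64 + 289*4) = sqrt(2032128 + 1156) = sqrt(2033284) = 22*sqrt(4201)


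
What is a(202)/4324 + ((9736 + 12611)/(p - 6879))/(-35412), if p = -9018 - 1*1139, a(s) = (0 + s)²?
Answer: 157796705701/16721651728 ≈ 9.4367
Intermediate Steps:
a(s) = s²
p = -10157 (p = -9018 - 1139 = -10157)
a(202)/4324 + ((9736 + 12611)/(p - 6879))/(-35412) = 202²/4324 + ((9736 + 12611)/(-10157 - 6879))/(-35412) = 40804*(1/4324) + (22347/(-17036))*(-1/35412) = 10201/1081 + (22347*(-1/17036))*(-1/35412) = 10201/1081 - 22347/17036*(-1/35412) = 10201/1081 + 573/15468688 = 157796705701/16721651728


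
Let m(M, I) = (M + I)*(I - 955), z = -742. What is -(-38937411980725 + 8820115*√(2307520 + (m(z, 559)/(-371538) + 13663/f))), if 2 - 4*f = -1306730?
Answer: 38937411980725 - 8820115*√2141232876941721155664395/963294829 ≈ 3.8924e+13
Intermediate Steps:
m(M, I) = (-955 + I)*(I + M) (m(M, I) = (I + M)*(-955 + I) = (-955 + I)*(I + M))
f = 326683 (f = ½ - ¼*(-1306730) = ½ + 653365/2 = 326683)
-(-38937411980725 + 8820115*√(2307520 + (m(z, 559)/(-371538) + 13663/f))) = -(-38937411980725 + 8820115*√(2307520 + ((559² - 955*559 - 955*(-742) + 559*(-742))/(-371538) + 13663/326683))) = -(-38937411980725 + 8820115*√(2307520 + ((312481 - 533845 + 708610 - 414778)*(-1/371538) + 13663*(1/326683)))) = -(-38937411980725 + 8820115*√(2307520 + (72468*(-1/371538) + 13663/326683))) = -(-38937411980725 + 8820115*√(2307520 + (-4026/20641 + 13663/326683))) = -(-38937411980725 + 8820115*√(2307520 - 1033207775/6743063803)) = -(-38937411980725 + 8820115*√2141232876941721155664395/963294829) = -8820115*(-4414615 + √2141232876941721155664395/963294829) = 38937411980725 - 8820115*√2141232876941721155664395/963294829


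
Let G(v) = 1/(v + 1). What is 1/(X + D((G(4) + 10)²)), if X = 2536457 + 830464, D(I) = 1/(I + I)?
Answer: 5202/17514723067 ≈ 2.9701e-7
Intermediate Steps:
G(v) = 1/(1 + v)
D(I) = 1/(2*I)
X = 3366921
1/(X + D((G(4) + 10)²)) = 1/(3366921 + 1/(2*((1/(1 + 4) + 10)²))) = 1/(3366921 + 1/(2*((1/5 + 10)²))) = 1/(3366921 + 1/(2*((⅕ + 10)²))) = 1/(3366921 + 1/(2*((51/5)²))) = 1/(3366921 + 1/(2*(2601/25))) = 1/(3366921 + (½)*(25/2601)) = 1/(3366921 + 25/5202) = 1/(17514723067/5202) = 5202/17514723067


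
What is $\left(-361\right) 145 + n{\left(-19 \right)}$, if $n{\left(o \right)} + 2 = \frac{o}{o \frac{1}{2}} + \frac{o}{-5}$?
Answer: $- \frac{261706}{5} \approx -52341.0$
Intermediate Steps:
$n{\left(o \right)} = - \frac{o}{5}$ ($n{\left(o \right)} = -2 + \left(\frac{o}{o \frac{1}{2}} + \frac{o}{-5}\right) = -2 + \left(\frac{o}{o \frac{1}{2}} + o \left(- \frac{1}{5}\right)\right) = -2 - \left(\frac{o}{5} - \frac{o}{\frac{1}{2} o}\right) = -2 + \left(o \frac{2}{o} - \frac{o}{5}\right) = -2 - \left(-2 + \frac{o}{5}\right) = - \frac{o}{5}$)
$\left(-361\right) 145 + n{\left(-19 \right)} = \left(-361\right) 145 - - \frac{19}{5} = -52345 + \frac{19}{5} = - \frac{261706}{5}$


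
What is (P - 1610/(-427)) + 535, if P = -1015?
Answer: -29050/61 ≈ -476.23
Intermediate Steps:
(P - 1610/(-427)) + 535 = (-1015 - 1610/(-427)) + 535 = (-1015 - 1610*(-1)/427) + 535 = (-1015 - 1*(-230/61)) + 535 = (-1015 + 230/61) + 535 = -61685/61 + 535 = -29050/61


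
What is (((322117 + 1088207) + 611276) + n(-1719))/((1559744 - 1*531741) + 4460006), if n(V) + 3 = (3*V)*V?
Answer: 10886480/5488009 ≈ 1.9837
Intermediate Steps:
n(V) = -3 + 3*V**2 (n(V) = -3 + (3*V)*V = -3 + 3*V**2)
(((322117 + 1088207) + 611276) + n(-1719))/((1559744 - 1*531741) + 4460006) = (((322117 + 1088207) + 611276) + (-3 + 3*(-1719)**2))/((1559744 - 1*531741) + 4460006) = ((1410324 + 611276) + (-3 + 3*2954961))/((1559744 - 531741) + 4460006) = (2021600 + (-3 + 8864883))/(1028003 + 4460006) = (2021600 + 8864880)/5488009 = 10886480*(1/5488009) = 10886480/5488009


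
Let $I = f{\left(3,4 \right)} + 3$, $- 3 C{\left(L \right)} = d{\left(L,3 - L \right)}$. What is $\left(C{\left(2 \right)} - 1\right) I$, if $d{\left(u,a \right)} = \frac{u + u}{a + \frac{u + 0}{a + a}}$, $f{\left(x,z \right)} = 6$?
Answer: $-15$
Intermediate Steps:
$d{\left(u,a \right)} = \frac{2 u}{a + \frac{u}{2 a}}$
$C{\left(L \right)} = - \frac{4 L \left(3 - L\right)}{3 \left(L + 2 \left(3 - L\right)^{2}\right)}$ ($C{\left(L \right)} = - \frac{4 \left(3 - L\right) L \frac{1}{L + 2 \left(3 - L\right)^{2}}}{3} = - \frac{4 L \frac{1}{L + 2 \left(3 - L\right)^{2}} \left(3 - L\right)}{3} = - \frac{4 L \left(3 - L\right)}{3 \left(L + 2 \left(3 - L\right)^{2}\right)}$)
$I = 9$ ($I = 6 + 3 = 9$)
$\left(C{\left(2 \right)} - 1\right) I = \left(\frac{4}{3} \cdot 2 \frac{1}{2 + 2 \left(-3 + 2\right)^{2}} \left(-3 + 2\right) - 1\right) 9 = \left(\frac{4}{3} \cdot 2 \frac{1}{2 + 2 \left(-1\right)^{2}} \left(-1\right) - 1\right) 9 = \left(\frac{4}{3} \cdot 2 \frac{1}{2 + 2 \cdot 1} \left(-1\right) - 1\right) 9 = \left(\frac{4}{3} \cdot 2 \frac{1}{2 + 2} \left(-1\right) - 1\right) 9 = \left(\frac{4}{3} \cdot 2 \cdot \frac{1}{4} \left(-1\right) - 1\right) 9 = \left(- \frac{2}{3} - 1\right) 9 = \left(- \frac{5}{3}\right) 9 = -15$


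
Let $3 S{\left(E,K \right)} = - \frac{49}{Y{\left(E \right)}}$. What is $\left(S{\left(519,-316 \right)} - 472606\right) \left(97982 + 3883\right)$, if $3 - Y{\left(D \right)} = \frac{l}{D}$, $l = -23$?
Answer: $- \frac{15213047921961}{316} \approx -4.8143 \cdot 10^{10}$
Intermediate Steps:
$Y{\left(D \right)} = 3 + \frac{23}{D}$ ($Y{\left(D \right)} = 3 - - \frac{23}{D} = 3 + \frac{23}{D}$)
$S{\left(E,K \right)} = - \frac{49}{3 \left(3 + \frac{23}{E}\right)}$ ($S{\left(E,K \right)} = \frac{\left(-49\right) \frac{1}{3 + \frac{23}{E}}}{3} = - \frac{49}{3 \left(3 + \frac{23}{E}\right)}$)
$\left(S{\left(519,-316 \right)} - 472606\right) \left(97982 + 3883\right) = \left(\left(-49\right) 519 \frac{1}{69 + 9 \cdot 519} - 472606\right) \left(97982 + 3883\right) = \left(\left(-49\right) 519 \frac{1}{69 + 4671} - 472606\right) 101865 = \left(\left(-49\right) 519 \cdot \frac{1}{4740} - 472606\right) 101865 = \left(- \frac{8477}{1580} - 472606\right) 101865 = \left(- \frac{746725957}{1580}\right) 101865 = - \frac{15213047921961}{316}$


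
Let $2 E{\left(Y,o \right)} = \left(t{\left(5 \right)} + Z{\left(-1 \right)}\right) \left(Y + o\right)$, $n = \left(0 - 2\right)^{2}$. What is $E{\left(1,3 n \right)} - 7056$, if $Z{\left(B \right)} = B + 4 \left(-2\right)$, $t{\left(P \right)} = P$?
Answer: $-7082$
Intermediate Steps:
$n = 4$ ($n = \left(-2\right)^{2} = 4$)
$Z{\left(B \right)} = -8 + B$ ($Z{\left(B \right)} = B - 8 = -8 + B$)
$E{\left(Y,o \right)} = - 2 Y - 2 o$ ($E{\left(Y,o \right)} = \frac{\left(5 - 9\right) \left(Y + o\right)}{2} = \frac{\left(-4\right) \left(Y + o\right)}{2} = \frac{- 4 Y - 4 o}{2} = - 2 Y - 2 o$)
$E{\left(1,3 n \right)} - 7056 = \left(\left(-2\right) 1 - 2 \cdot 3 \cdot 4\right) - 7056 = \left(-2 - 24\right) - 7056 = -26 - 7056 = -7082$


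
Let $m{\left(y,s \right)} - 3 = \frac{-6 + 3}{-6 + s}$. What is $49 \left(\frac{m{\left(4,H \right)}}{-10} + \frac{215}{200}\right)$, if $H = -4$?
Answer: $\frac{7301}{200} \approx 36.505$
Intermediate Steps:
$m{\left(y,s \right)} = 3 - \frac{3}{-6 + s}$ ($m{\left(y,s \right)} = 3 + \frac{-6 + 3}{-6 + s} = 3 - \frac{3}{-6 + s}$)
$49 \left(\frac{m{\left(4,H \right)}}{-10} + \frac{215}{200}\right) = 49 \left(\frac{3 \frac{1}{-6 - 4} \left(-7 - 4\right)}{-10} + \frac{215}{200}\right) = 49 \left(3 \frac{1}{-10} \left(-11\right) \left(- \frac{1}{10}\right) + 215 \cdot \frac{1}{200}\right) = 49 \left(3 \left(- \frac{1}{10}\right) \left(-11\right) \left(- \frac{1}{10}\right) + \frac{43}{40}\right) = 49 \left(\frac{33}{10} \left(- \frac{1}{10}\right) + \frac{43}{40}\right) = 49 \left(- \frac{33}{100} + \frac{43}{40}\right) = 49 \cdot \frac{149}{200} = \frac{7301}{200}$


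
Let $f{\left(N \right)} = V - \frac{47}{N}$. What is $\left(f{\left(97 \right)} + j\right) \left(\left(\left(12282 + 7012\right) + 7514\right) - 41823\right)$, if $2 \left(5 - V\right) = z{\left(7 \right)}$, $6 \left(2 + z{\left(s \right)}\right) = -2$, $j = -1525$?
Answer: $\frac{4425636215}{194} \approx 2.2813 \cdot 10^{7}$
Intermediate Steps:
$z{\left(s \right)} = - \frac{7}{3}$ ($z{\left(s \right)} = -2 + \frac{1}{6} \left(-2\right) = -2 - \frac{1}{3} = - \frac{7}{3}$)
$V = \frac{37}{6}$ ($V = 5 - - \frac{7}{6} = 5 + \frac{7}{6} = \frac{37}{6} \approx 6.1667$)
$f{\left(N \right)} = \frac{37}{6} - \frac{47}{N}$
$\left(f{\left(97 \right)} + j\right) \left(\left(\left(12282 + 7012\right) + 7514\right) - 41823\right) = \left(\left(\frac{37}{6} - \frac{47}{97}\right) - 1525\right) \left(\left(\left(12282 + 7012\right) + 7514\right) - 41823\right) = \left(\left(\frac{37}{6} - \frac{47}{97}\right) - 1525\right) \left(\left(19294 + 7514\right) - 41823\right) = \left(\left(\frac{37}{6} - \frac{47}{97}\right) - 1525\right) \left(26808 - 41823\right) = \left(\frac{3307}{582} - 1525\right) \left(-15015\right) = \left(- \frac{884243}{582}\right) \left(-15015\right) = \frac{4425636215}{194}$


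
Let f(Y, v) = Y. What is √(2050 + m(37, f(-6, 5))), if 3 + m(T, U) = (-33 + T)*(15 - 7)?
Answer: 3*√231 ≈ 45.596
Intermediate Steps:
m(T, U) = -267 + 8*T (m(T, U) = -3 + (-33 + T)*(15 - 7) = -3 + (-33 + T)*8 = -3 + (-264 + 8*T) = -267 + 8*T)
√(2050 + m(37, f(-6, 5))) = √(2050 + (-267 + 8*37)) = √(2050 + (-267 + 296)) = √(2050 + 29) = √2079 = 3*√231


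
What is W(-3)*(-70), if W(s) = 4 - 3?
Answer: -70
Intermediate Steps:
W(s) = 1
W(-3)*(-70) = 1*(-70) = -70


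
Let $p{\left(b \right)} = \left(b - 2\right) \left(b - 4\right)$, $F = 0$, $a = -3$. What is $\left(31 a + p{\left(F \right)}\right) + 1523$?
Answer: $1438$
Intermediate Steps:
$p{\left(b \right)} = \left(-4 + b\right) \left(-2 + b\right)$ ($p{\left(b \right)} = \left(-2 + b\right) \left(-4 + b\right) = \left(-4 + b\right) \left(-2 + b\right)$)
$\left(31 a + p{\left(F \right)}\right) + 1523 = \left(31 \left(-3\right) + \left(8 + 0^{2} - 0\right)\right) + 1523 = \left(-93 + \left(8 + 0 + 0\right)\right) + 1523 = \left(-93 + 8\right) + 1523 = -85 + 1523 = 1438$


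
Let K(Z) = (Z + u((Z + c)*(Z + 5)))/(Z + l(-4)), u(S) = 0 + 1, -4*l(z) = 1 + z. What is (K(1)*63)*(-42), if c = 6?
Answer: -3024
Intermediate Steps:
l(z) = -¼ - z/4 (l(z) = -(1 + z)/4 = -¼ - z/4)
u(S) = 1
K(Z) = (1 + Z)/(¾ + Z) (K(Z) = (Z + 1)/(Z + (-¼ - ¼*(-4))) = (1 + Z)/(Z + (-¼ + 1)) = (1 + Z)/(Z + ¾) = (1 + Z)/(¾ + Z))
(K(1)*63)*(-42) = ((4*(1 + 1)/(3 + 4*1))*63)*(-42) = ((4*2/(3 + 4))*63)*(-42) = ((4*2/7)*63)*(-42) = ((4*(⅐)*2)*63)*(-42) = ((8/7)*63)*(-42) = 72*(-42) = -3024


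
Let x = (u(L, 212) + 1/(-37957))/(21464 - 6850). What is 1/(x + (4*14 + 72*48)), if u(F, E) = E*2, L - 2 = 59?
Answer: 554703598/1948135129943 ≈ 0.00028474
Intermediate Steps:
L = 61 (L = 2 + 59 = 61)
u(F, E) = 2*E
x = 16093767/554703598 (x = (2*212 + 1/(-37957))/(21464 - 6850) = (424 - 1/37957)/14614 = (16093767/37957)*(1/14614) = 16093767/554703598 ≈ 0.029013)
1/(x + (4*14 + 72*48)) = 1/(16093767/554703598 + (4*14 + 72*48)) = 1/(16093767/554703598 + (56 + 3456)) = 1/(16093767/554703598 + 3512) = 1/(1948135129943/554703598) = 554703598/1948135129943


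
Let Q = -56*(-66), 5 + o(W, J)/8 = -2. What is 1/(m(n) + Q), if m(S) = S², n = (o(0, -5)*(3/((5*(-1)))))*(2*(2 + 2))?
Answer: 25/1898736 ≈ 1.3167e-5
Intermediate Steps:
o(W, J) = -56 (o(W, J) = -40 + 8*(-2) = -40 - 16 = -56)
Q = 3696
n = 1344/5 (n = (-168/(5*(-1)))*(2*(2 + 2)) = (-168/(-5))*(2*4) = -168*(-1)/5*8 = -56*(-⅗)*8 = (168/5)*8 = 1344/5 ≈ 268.80)
1/(m(n) + Q) = 1/((1344/5)² + 3696) = 1/(1806336/25 + 3696) = 1/(1898736/25) = 25/1898736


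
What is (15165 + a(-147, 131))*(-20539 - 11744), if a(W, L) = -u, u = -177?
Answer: -495285786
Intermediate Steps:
a(W, L) = 177 (a(W, L) = -1*(-177) = 177)
(15165 + a(-147, 131))*(-20539 - 11744) = (15165 + 177)*(-20539 - 11744) = 15342*(-32283) = -495285786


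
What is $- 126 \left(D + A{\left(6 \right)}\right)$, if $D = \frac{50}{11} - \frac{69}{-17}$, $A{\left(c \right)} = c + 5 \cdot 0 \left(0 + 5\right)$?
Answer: $- \frac{344106}{187} \approx -1840.1$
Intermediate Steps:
$A{\left(c \right)} = c$ ($A{\left(c \right)} = c + 5 \cdot 0 \cdot 5 = c + 5 \cdot 0 = c + 0 = c$)
$D = \frac{1609}{187}$ ($D = 50 \cdot \frac{1}{11} - - \frac{69}{17} = \frac{50}{11} + \frac{69}{17} = \frac{1609}{187} \approx 8.6043$)
$- 126 \left(D + A{\left(6 \right)}\right) = - 126 \left(\frac{1609}{187} + 6\right) = \left(-126\right) \frac{2731}{187} = - \frac{344106}{187}$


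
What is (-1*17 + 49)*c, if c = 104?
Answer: 3328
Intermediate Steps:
(-1*17 + 49)*c = (-1*17 + 49)*104 = (-17 + 49)*104 = 32*104 = 3328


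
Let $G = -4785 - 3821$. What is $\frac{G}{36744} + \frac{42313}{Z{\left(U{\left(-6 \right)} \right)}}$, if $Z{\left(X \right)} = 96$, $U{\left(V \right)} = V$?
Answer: $\frac{64746779}{146976} \approx 440.53$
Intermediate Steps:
$G = -8606$ ($G = -4785 - 3821 = -8606$)
$\frac{G}{36744} + \frac{42313}{Z{\left(U{\left(-6 \right)} \right)}} = - \frac{8606}{36744} + \frac{42313}{96} = \left(-8606\right) \frac{1}{36744} + 42313 \cdot \frac{1}{96} = - \frac{4303}{18372} + \frac{42313}{96} = \frac{64746779}{146976}$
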